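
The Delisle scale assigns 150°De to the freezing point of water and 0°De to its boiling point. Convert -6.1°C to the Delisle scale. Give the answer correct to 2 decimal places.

159.15°De

Linearly onto the Delisle scale: 150 + (-6.1000 / 100) × (0 - 150) = 159.15°De.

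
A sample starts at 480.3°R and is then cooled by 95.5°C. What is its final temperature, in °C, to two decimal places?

-101.82°C

Initial temperature in Celsius: (480.3 - 491.67) × 5/9 = -6.3167°C.
Final Celsius temperature: -6.3167 - 95.5000 = -101.8167°C.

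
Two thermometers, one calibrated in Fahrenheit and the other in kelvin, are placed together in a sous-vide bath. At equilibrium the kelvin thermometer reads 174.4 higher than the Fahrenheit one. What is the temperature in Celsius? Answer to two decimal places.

Let x be the Fahrenheit reading; then the kelvin reading is 5/9·x + 255.372.
(5/9·x + 255.372) - x = 174.4  ⇒  (-4/9)·x = -80.9722  ⇒  x = 182.1875°F.
In Celsius: (182.1875 - 32) × 5/9 = 83.44°C.

83.44°C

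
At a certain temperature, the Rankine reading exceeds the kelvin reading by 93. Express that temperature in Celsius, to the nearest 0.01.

Let x be the Rankine reading; then the kelvin reading is 5/9·x.
(5/9·x) - x = -93  ⇒  (-4/9)·x = -93  ⇒  x = 209.2500°R.
In Celsius: (209.25 - 491.67) × 5/9 = -156.90°C.

-156.90°C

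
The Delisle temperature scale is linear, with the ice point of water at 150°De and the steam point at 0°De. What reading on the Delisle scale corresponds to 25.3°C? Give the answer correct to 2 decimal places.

Linearly onto the Delisle scale: 150 + (25.3000 / 100) × (0 - 150) = 112.05°De.

112.05°De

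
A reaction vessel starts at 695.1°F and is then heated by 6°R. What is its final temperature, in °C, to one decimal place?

371.7°C

Initial temperature in Celsius: (695.1 - 32) × 5/9 = 368.3889°C.
The 6°R change is an interval, so only the factor 5/9 applies: +6 × 5/9 = +3.3333°C.
Final Celsius temperature: 368.3889 + 3.3333 = 371.7222°C.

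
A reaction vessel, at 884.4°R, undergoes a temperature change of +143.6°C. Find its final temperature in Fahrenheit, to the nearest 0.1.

Initial temperature in Celsius: (884.4 - 491.67) × 5/9 = 218.1833°C.
Final Celsius temperature: 218.1833 + 143.6000 = 361.7833°C.
In Fahrenheit: 361.7833 × 1.8 + 32 = 683.2°F.

683.2°F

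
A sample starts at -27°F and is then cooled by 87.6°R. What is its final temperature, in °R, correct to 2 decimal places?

345.07°R

Initial temperature in Celsius: (-27 - 32) × 5/9 = -32.7778°C.
The 87.6°R change is an interval, so only the factor 5/9 applies: -87.6 × 5/9 = -48.6667°C.
Final Celsius temperature: -32.7778 - 48.6667 = -81.4444°C.
In Rankine: -81.4444 × 1.8 + 491.67 = 345.07°R.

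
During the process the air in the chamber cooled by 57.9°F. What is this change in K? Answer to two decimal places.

An interval of 1°F corresponds to 5/9 K.
57.9 × 5/9 = 32.17.

32.17 K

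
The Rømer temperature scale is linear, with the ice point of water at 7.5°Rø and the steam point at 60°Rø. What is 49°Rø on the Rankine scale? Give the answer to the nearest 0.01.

Linear interpolation between the fixed points: C = (49 - 7.5) × 100 / (60 - 7.5) = 79.0476°C.
Then 79.0476 × 1.8 + 491.67 = 633.96°R.

633.96°R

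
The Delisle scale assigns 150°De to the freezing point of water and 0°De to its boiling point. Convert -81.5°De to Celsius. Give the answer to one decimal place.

Linear interpolation between the fixed points: C = (-81.5 - 150) × 100 / (0 - 150) = 154.3333°C.

154.3°C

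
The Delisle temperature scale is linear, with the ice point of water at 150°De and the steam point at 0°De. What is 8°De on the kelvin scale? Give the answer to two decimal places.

367.82 K

Linear interpolation between the fixed points: C = (8 - 150) × 100 / (0 - 150) = 94.6667°C.
Then 94.6667 + 273.15 = 367.82 K.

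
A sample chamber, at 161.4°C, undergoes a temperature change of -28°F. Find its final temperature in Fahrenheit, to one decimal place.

294.5°F

The 28°F change is an interval, so only the factor 5/9 applies: -28 × 5/9 = -15.5556°C.
Final Celsius temperature: 161.4000 - 15.5556 = 145.8444°C.
In Fahrenheit: 145.8444 × 1.8 + 32 = 294.5°F.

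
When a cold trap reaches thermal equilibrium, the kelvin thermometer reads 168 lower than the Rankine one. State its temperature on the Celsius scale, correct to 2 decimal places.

Let x be the Rankine reading; then the kelvin reading is 5/9·x.
(5/9·x) - x = -168  ⇒  (-4/9)·x = -168  ⇒  x = 378.0000°R.
In Celsius: (378 - 491.67) × 5/9 = -63.15°C.

-63.15°C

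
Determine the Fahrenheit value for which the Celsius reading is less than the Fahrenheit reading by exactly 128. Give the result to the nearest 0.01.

248.00°F

Let F be the Fahrenheit reading. The Celsius reading is C = 5/9·F - 17.7778.
Require C - F = -128: (-4/9)·F - 17.7778 = -128.
F = (-128 + 17.7778) / (-4/9) = 248.00.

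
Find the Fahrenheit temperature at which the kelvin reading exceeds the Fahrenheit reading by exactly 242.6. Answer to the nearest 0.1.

28.7°F

Let F be the Fahrenheit reading. The kelvin reading is K = 5/9·F + 255.372.
Require K - F = 242.6: (-4/9)·F + 255.372 = 242.6.
F = (242.6 - 255.372) / (-4/9) = 28.7.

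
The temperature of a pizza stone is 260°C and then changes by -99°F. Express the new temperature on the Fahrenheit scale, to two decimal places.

The 99°F change is an interval, so only the factor 5/9 applies: -99 × 5/9 = -55.0000°C.
Final Celsius temperature: 260.0000 - 55.0000 = 205.0000°C.
In Fahrenheit: 205.0000 × 1.8 + 32 = 401.00°F.

401.00°F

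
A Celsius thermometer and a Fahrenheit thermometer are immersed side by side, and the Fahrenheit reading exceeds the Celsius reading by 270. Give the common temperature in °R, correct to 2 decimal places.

Let x be the Celsius reading; then the Fahrenheit reading is 1.8·x + 32.
(1.8·x + 32) - x = 270  ⇒  (0.8)·x = 238  ⇒  x = 297.5000°C.
In Rankine: 297.5000 × 1.8 + 491.67 = 1027.17°R.

1027.17°R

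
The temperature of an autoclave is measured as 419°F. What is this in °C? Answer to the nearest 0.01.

In Celsius: (419 - 32) × 5/9 = 215.0000°C.

215.00°C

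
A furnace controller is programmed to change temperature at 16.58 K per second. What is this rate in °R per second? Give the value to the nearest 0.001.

29.844 °R/second

Since only a temperature interval is involved, the additive offset between the scales drops out.
A change of 1 K is a change of 1.8°R, so 16.58 × 1.8 = 29.844.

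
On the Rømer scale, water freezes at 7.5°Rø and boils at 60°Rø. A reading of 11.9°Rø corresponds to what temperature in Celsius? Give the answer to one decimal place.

Linear interpolation between the fixed points: C = (11.9 - 7.5) × 100 / (60 - 7.5) = 8.3810°C.

8.4°C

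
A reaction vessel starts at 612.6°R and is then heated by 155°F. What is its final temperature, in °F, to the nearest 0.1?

307.9°F

Initial temperature in Celsius: (612.6 - 491.67) × 5/9 = 67.1833°C.
The 155°F change is an interval, so only the factor 5/9 applies: +155 × 5/9 = +86.1111°C.
Final Celsius temperature: 67.1833 + 86.1111 = 153.2944°C.
In Fahrenheit: 153.2944 × 1.8 + 32 = 307.9°F.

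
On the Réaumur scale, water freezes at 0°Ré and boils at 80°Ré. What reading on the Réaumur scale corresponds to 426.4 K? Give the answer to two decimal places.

122.60°Ré

First in Celsius: 426.4 - 273.15 = 153.2500°C.
Linearly onto the Réaumur scale: 0 + (153.2500 / 100) × (80 - 0) = 122.60°Ré.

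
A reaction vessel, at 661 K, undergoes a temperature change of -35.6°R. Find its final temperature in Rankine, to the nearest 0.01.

Initial temperature in Celsius: 661 - 273.15 = 387.8500°C.
The 35.6°R change is an interval, so only the factor 5/9 applies: -35.6 × 5/9 = -19.7778°C.
Final Celsius temperature: 387.8500 - 19.7778 = 368.0722°C.
In Rankine: 368.0722 × 1.8 + 491.67 = 1154.20°R.

1154.20°R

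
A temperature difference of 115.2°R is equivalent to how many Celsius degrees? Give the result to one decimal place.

64.0°C

Only the scale ratio 5/9 matters for a change in temperature.
115.2 × 5/9 = 64.0.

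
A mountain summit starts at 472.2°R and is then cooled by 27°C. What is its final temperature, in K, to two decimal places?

235.33 K

Initial temperature in Celsius: (472.2 - 491.67) × 5/9 = -10.8167°C.
Final Celsius temperature: -10.8167 - 27.0000 = -37.8167°C.
In kelvin: -37.8167 + 273.15 = 235.33 K.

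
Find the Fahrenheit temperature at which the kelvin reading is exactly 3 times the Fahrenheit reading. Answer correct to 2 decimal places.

Let F be the Fahrenheit reading. The kelvin reading is K = 5/9·F + 255.372.
Require K = 3·F: 5/9·F + 255.372 = 3·F.
(-22/9)·F = -255.372  ⇒  F = 104.47.

104.47°F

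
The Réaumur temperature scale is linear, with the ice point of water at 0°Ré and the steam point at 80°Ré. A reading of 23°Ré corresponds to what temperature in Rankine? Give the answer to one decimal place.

Linear interpolation between the fixed points: C = (23 - 0) × 100 / (80 - 0) = 28.7500°C.
Then 28.7500 × 1.8 + 491.67 = 543.4°R.

543.4°R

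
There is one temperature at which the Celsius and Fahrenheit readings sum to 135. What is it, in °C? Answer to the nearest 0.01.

36.79°C

Let C be the Celsius reading. The Fahrenheit reading is F = 1.8·C + 32.
Require C + F = 135: (2.8)·C + 32 = 135.
C = (135 - 32) / (2.8) = 36.79.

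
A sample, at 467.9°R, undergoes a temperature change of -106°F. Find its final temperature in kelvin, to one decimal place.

201.1 K

Initial temperature in Celsius: (467.9 - 491.67) × 5/9 = -13.2056°C.
The 106°F change is an interval, so only the factor 5/9 applies: -106 × 5/9 = -58.8889°C.
Final Celsius temperature: -13.2056 - 58.8889 = -72.0944°C.
In kelvin: -72.0944 + 273.15 = 201.1 K.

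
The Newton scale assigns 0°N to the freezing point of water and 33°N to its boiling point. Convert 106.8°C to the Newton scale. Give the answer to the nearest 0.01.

35.24°N

Linearly onto the Newton scale: 0 + (106.8000 / 100) × (33 - 0) = 35.24°N.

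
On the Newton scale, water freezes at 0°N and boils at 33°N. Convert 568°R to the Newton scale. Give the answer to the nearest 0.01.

13.99°N

First in Celsius: (568 - 491.67) × 5/9 = 42.4056°C.
Linearly onto the Newton scale: 0 + (42.4056 / 100) × (33 - 0) = 13.99°N.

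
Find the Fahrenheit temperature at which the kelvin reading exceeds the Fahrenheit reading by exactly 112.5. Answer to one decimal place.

Let F be the Fahrenheit reading. The kelvin reading is K = 5/9·F + 255.372.
Require K - F = 112.5: (-4/9)·F + 255.372 = 112.5.
F = (112.5 - 255.372) / (-4/9) = 321.5.

321.5°F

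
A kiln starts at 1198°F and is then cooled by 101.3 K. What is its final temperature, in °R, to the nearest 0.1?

Initial temperature in Celsius: (1198 - 32) × 5/9 = 647.7778°C.
The 101.3 K change is an interval; Kelvin and Celsius degrees are the same size, so ΔC = -101.3°C.
Final Celsius temperature: 647.7778 - 101.3000 = 546.4778°C.
In Rankine: 546.4778 × 1.8 + 491.67 = 1475.3°R.

1475.3°R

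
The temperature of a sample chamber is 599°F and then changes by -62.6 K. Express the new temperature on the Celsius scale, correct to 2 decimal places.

Initial temperature in Celsius: (599 - 32) × 5/9 = 315.0000°C.
The 62.6 K change is an interval; Kelvin and Celsius degrees are the same size, so ΔC = -62.6°C.
Final Celsius temperature: 315.0000 - 62.6000 = 252.4000°C.

252.40°C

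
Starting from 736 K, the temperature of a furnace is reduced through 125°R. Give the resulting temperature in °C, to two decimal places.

Initial temperature in Celsius: 736 - 273.15 = 462.8500°C.
The 125°R change is an interval, so only the factor 5/9 applies: -125 × 5/9 = -69.4444°C.
Final Celsius temperature: 462.8500 - 69.4444 = 393.4056°C.

393.41°C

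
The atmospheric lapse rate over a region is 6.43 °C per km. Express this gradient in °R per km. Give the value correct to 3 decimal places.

11.574 °R/km

Since only a temperature interval is involved, the additive offset between the scales drops out.
A change of 1°C is a change of 1.8°R, so 6.43 × 1.8 = 11.574.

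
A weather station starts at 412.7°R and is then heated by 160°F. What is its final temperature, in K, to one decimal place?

318.2 K

Initial temperature in Celsius: (412.7 - 491.67) × 5/9 = -43.8722°C.
The 160°F change is an interval, so only the factor 5/9 applies: +160 × 5/9 = +88.8889°C.
Final Celsius temperature: -43.8722 + 88.8889 = 45.0167°C.
In kelvin: 45.0167 + 273.15 = 318.2 K.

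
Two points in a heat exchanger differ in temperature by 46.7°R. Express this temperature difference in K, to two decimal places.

25.94 K

For a temperature interval the offset drops out; only the factor 5/9 applies.
46.7 × 5/9 = 25.94.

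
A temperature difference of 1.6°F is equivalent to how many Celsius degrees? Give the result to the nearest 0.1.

Only the scale ratio 5/9 matters for a change in temperature.
1.6 × 5/9 = 0.9.

0.9°C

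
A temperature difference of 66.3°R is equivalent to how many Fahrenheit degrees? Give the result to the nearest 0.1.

66.3°F

Rankine and Fahrenheit degrees are the same size, so the interval is unchanged: 66.3.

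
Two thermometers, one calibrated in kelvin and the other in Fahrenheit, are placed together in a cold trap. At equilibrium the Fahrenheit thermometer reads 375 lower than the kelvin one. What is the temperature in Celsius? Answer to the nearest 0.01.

Let x be the kelvin reading; then the Fahrenheit reading is 1.8·x - 459.67.
(1.8·x - 459.67) - x = -375  ⇒  (0.8)·x = 84.67  ⇒  x = 105.8375 K.
In Celsius: 105.8375 - 273.15 = -167.31°C.

-167.31°C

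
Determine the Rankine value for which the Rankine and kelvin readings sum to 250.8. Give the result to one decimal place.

161.2°R

Let R be the Rankine reading. The kelvin reading is K = 5/9·R.
Require R + K = 250.8: (14/9)·R = 250.8.
R = (250.8) / (14/9) = 161.2.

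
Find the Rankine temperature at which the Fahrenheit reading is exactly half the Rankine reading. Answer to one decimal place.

919.3°R

Let R be the Rankine reading. The Fahrenheit reading is F = 1·R - 459.67.
Require F = 0.5·R: 1·R - 459.67 = 0.5·R.
(0.5)·R = 459.67  ⇒  R = 919.3.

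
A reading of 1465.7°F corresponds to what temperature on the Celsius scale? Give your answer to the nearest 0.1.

796.5°C

In Celsius: (1465.7 - 32) × 5/9 = 796.5000°C.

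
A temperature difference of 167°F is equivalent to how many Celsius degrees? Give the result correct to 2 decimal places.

92.78°C

An interval of 1°F corresponds to 5/9°C.
167 × 5/9 = 92.78.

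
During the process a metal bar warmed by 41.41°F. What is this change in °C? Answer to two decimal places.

23.01°C

For a temperature interval the offset drops out; only the factor 5/9 applies.
41.41 × 5/9 = 23.01.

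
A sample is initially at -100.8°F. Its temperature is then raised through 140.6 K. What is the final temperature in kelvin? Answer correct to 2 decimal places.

339.97 K

Initial temperature in Celsius: (-100.8 - 32) × 5/9 = -73.7778°C.
The 140.6 K change is an interval; Kelvin and Celsius degrees are the same size, so ΔC = +140.6°C.
Final Celsius temperature: -73.7778 + 140.6000 = 66.8222°C.
In kelvin: 66.8222 + 273.15 = 339.97 K.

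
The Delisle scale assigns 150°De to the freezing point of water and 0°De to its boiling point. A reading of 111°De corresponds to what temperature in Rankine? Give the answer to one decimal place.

Linear interpolation between the fixed points: C = (111 - 150) × 100 / (0 - 150) = 26.0000°C.
Then 26.0000 × 1.8 + 491.67 = 538.5°R.

538.5°R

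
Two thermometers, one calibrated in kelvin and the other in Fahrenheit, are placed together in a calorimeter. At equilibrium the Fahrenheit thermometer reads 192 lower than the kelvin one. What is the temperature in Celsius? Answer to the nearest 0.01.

61.44°C

Let x be the kelvin reading; then the Fahrenheit reading is 1.8·x - 459.67.
(1.8·x - 459.67) - x = -192  ⇒  (0.8)·x = 267.67  ⇒  x = 334.5875 K.
In Celsius: 334.5875 - 273.15 = 61.44°C.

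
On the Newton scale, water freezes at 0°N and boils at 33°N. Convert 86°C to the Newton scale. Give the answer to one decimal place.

Linearly onto the Newton scale: 0 + (86.0000 / 100) × (33 - 0) = 28.4°N.

28.4°N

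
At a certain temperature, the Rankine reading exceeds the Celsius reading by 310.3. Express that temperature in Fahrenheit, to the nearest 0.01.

Let x be the Rankine reading; then the Celsius reading is 5/9·x - 273.15.
(5/9·x - 273.15) - x = -310.3  ⇒  (-4/9)·x = -37.15  ⇒  x = 83.5875°R.
In Celsius: (83.5875 - 491.67) × 5/9 = -226.7125°C.
In Fahrenheit: -226.7125 × 1.8 + 32 = -376.08°F.

-376.08°F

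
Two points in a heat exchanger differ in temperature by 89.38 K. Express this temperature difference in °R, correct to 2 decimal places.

For a temperature interval the offset drops out; only the factor 1.8 applies.
89.38 × 1.8 = 160.88.

160.88°R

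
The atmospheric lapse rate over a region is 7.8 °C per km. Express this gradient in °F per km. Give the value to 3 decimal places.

14.040 °F/km

Since only a temperature interval is involved, the additive offset between the scales drops out.
A change of 1°C is a change of 1.8°F, so 7.8 × 1.8 = 14.040.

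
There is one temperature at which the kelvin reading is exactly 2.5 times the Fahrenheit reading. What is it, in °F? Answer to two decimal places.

Let F be the Fahrenheit reading. The kelvin reading is K = 5/9·F + 255.372.
Require K = 2.5·F: 5/9·F + 255.372 = 2.5·F.
(-35/18)·F = -255.372  ⇒  F = 131.33.

131.33°F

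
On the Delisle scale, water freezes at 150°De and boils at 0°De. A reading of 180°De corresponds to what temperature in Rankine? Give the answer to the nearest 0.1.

Linear interpolation between the fixed points: C = (180 - 150) × 100 / (0 - 150) = -20.0000°C.
Then -20.0000 × 1.8 + 491.67 = 455.7°R.

455.7°R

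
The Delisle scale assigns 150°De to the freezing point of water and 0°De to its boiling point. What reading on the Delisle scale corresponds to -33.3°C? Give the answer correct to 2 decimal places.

199.95°De

Linearly onto the Delisle scale: 150 + (-33.3000 / 100) × (0 - 150) = 199.95°De.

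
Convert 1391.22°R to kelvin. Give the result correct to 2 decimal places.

In Celsius: (1391.22 - 491.67) × 5/9 = 499.7500°C.
In kelvin: 499.7500 + 273.15 = 772.90 K.

772.90 K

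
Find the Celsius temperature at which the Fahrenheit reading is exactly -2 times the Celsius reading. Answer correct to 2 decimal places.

Let C be the Celsius reading. The Fahrenheit reading is F = 1.8·C + 32.
Require F = -2·C: 1.8·C + 32 = -2·C.
(3.8)·C = -32  ⇒  C = -8.42.

-8.42°C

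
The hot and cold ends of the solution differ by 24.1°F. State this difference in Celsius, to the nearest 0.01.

13.39°C

For a temperature interval the offset drops out; only the factor 5/9 applies.
24.1 × 5/9 = 13.39.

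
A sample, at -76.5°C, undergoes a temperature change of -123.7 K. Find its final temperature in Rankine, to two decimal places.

The 123.7 K change is an interval; Kelvin and Celsius degrees are the same size, so ΔC = -123.7°C.
Final Celsius temperature: -76.5000 - 123.7000 = -200.2000°C.
In Rankine: -200.2000 × 1.8 + 491.67 = 131.31°R.

131.31°R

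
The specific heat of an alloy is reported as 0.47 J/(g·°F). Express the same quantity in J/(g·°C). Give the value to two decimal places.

Since only a temperature interval is involved, the additive offset between the scales drops out.
A change of 1°C is a change of 1.8°F, so per °C the value is 0.47 × 1.8 = 0.85.

0.85 J/(g·°C)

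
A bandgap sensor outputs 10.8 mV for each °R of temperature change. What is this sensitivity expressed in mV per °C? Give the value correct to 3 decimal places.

19.440 mV per °C

Since only a temperature interval is involved, the additive offset between the scales drops out.
A change of 1°C is a change of 1.8°R, so per °C the value is 10.8 × 1.8 = 19.440.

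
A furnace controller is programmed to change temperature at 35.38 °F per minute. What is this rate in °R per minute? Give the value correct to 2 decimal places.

Since only a temperature interval is involved, the additive offset between the scales drops out.
A change of 1°F is a change of 1°R, so 35.38 × 1 = 35.38.

35.38 °R/minute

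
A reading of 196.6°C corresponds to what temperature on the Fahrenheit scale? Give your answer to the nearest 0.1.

385.9°F

In Fahrenheit: 196.6000 × 1.8 + 32 = 385.9°F.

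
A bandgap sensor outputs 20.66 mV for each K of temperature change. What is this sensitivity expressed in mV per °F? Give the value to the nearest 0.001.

The quantity depends on a temperature interval, so only the ratio of degree sizes applies; the offset between the scales is irrelevant.
A change of 1°F is a change of 5/9 K, so per °F the value is 20.66 × 5/9 = 11.478.

11.478 mV per °F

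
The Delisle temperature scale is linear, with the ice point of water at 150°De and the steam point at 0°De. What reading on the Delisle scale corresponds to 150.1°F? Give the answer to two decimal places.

51.58°De

First in Celsius: (150.1 - 32) × 5/9 = 65.6111°C.
Linearly onto the Delisle scale: 150 + (65.6111 / 100) × (0 - 150) = 51.58°De.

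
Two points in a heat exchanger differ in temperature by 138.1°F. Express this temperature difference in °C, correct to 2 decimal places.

76.72°C

For a temperature interval the offset drops out; only the factor 5/9 applies.
138.1 × 5/9 = 76.72.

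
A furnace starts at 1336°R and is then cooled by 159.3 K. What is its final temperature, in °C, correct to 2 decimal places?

Initial temperature in Celsius: (1336 - 491.67) × 5/9 = 469.0722°C.
The 159.3 K change is an interval; Kelvin and Celsius degrees are the same size, so ΔC = -159.3°C.
Final Celsius temperature: 469.0722 - 159.3000 = 309.7722°C.

309.77°C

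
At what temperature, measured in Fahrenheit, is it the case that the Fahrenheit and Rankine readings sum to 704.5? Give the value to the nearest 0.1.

Let F be the Fahrenheit reading. The Rankine reading is R = 1·F + 459.67.
Require F + R = 704.5: (2)·F + 459.67 = 704.5.
F = (704.5 - 459.67) / (2) = 122.4.

122.4°F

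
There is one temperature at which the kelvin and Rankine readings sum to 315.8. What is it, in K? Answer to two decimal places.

Let K be the kelvin reading. The Rankine reading is R = 1.8·K.
Require K + R = 315.8: (2.8)·K = 315.8.
K = (315.8) / (2.8) = 112.79.

112.79 K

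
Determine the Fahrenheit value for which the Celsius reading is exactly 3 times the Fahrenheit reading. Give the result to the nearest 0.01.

Let F be the Fahrenheit reading. The Celsius reading is C = 5/9·F - 17.7778.
Require C = 3·F: 5/9·F - 17.7778 = 3·F.
(-22/9)·F = 17.7778  ⇒  F = -7.27.

-7.27°F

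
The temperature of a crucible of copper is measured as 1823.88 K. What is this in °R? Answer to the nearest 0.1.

3283.0°R

In Celsius: 1823.88 - 273.15 = 1550.7300°C.
In Rankine: 1550.7300 × 1.8 + 491.67 = 3283.0°R.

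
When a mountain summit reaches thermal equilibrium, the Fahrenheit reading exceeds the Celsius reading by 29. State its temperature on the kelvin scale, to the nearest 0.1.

269.4 K

Let x be the Fahrenheit reading; then the Celsius reading is 5/9·x - 17.7778.
(5/9·x - 17.7778) - x = -29  ⇒  (-4/9)·x = -11.2222  ⇒  x = 25.2500°F.
In Celsius: (25.25 - 32) × 5/9 = -3.7500°C.
In kelvin: -3.7500 + 273.15 = 269.4 K.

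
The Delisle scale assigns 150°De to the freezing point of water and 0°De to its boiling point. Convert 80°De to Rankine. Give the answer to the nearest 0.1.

Linear interpolation between the fixed points: C = (80 - 150) × 100 / (0 - 150) = 46.6667°C.
Then 46.6667 × 1.8 + 491.67 = 575.7°R.

575.7°R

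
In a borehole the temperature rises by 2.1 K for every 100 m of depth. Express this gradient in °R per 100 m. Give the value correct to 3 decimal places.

The quantity depends on a temperature interval, so only the ratio of degree sizes applies; the offset between the scales is irrelevant.
A change of 1 K is a change of 1.8°R, so 2.1 × 1.8 = 3.780.

3.780 °R/100 m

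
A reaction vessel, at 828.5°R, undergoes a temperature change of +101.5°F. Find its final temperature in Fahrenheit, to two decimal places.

470.33°F

Initial temperature in Celsius: (828.5 - 491.67) × 5/9 = 187.1278°C.
The 101.5°F change is an interval, so only the factor 5/9 applies: +101.5 × 5/9 = +56.3889°C.
Final Celsius temperature: 187.1278 + 56.3889 = 243.5167°C.
In Fahrenheit: 243.5167 × 1.8 + 32 = 470.33°F.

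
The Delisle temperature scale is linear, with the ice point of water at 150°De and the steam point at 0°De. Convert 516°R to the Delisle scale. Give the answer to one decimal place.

129.7°De

First in Celsius: (516 - 491.67) × 5/9 = 13.5167°C.
Linearly onto the Delisle scale: 150 + (13.5167 / 100) × (0 - 150) = 129.7°De.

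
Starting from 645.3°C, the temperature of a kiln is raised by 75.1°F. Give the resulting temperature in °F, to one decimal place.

1268.6°F

The 75.1°F change is an interval, so only the factor 5/9 applies: +75.1 × 5/9 = +41.7222°C.
Final Celsius temperature: 645.3000 + 41.7222 = 687.0222°C.
In Fahrenheit: 687.0222 × 1.8 + 32 = 1268.6°F.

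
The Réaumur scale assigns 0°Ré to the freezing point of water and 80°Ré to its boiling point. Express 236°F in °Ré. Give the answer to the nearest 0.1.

90.7°Ré

First in Celsius: (236 - 32) × 5/9 = 113.3333°C.
Linearly onto the Réaumur scale: 0 + (113.3333 / 100) × (80 - 0) = 90.7°Ré.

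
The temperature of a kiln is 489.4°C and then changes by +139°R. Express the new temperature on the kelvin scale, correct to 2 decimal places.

839.77 K

The 139°R change is an interval, so only the factor 5/9 applies: +139 × 5/9 = +77.2222°C.
Final Celsius temperature: 489.4000 + 77.2222 = 566.6222°C.
In kelvin: 566.6222 + 273.15 = 839.77 K.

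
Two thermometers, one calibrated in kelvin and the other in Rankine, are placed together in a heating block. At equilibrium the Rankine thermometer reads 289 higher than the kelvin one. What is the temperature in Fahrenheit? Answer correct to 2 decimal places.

190.58°F

Let x be the kelvin reading; then the Rankine reading is 1.8·x.
(1.8·x) - x = 289  ⇒  (0.8)·x = 289  ⇒  x = 361.2500 K.
In Celsius: 361.25 - 273.15 = 88.1000°C.
In Fahrenheit: 88.1000 × 1.8 + 32 = 190.58°F.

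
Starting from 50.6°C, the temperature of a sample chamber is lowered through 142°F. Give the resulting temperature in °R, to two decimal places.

The 142°F change is an interval, so only the factor 5/9 applies: -142 × 5/9 = -78.8889°C.
Final Celsius temperature: 50.6000 - 78.8889 = -28.2889°C.
In Rankine: -28.2889 × 1.8 + 491.67 = 440.75°R.

440.75°R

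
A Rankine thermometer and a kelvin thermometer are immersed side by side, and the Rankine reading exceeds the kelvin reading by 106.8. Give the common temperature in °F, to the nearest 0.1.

-219.4°F

Let x be the Rankine reading; then the kelvin reading is 5/9·x.
(5/9·x) - x = -106.8  ⇒  (-4/9)·x = -106.8  ⇒  x = 240.3000°R.
In Celsius: (240.3 - 491.67) × 5/9 = -139.6500°C.
In Fahrenheit: -139.6500 × 1.8 + 32 = -219.4°F.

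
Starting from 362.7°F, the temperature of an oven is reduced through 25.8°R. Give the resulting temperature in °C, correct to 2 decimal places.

169.39°C

Initial temperature in Celsius: (362.7 - 32) × 5/9 = 183.7222°C.
The 25.8°R change is an interval, so only the factor 5/9 applies: -25.8 × 5/9 = -14.3333°C.
Final Celsius temperature: 183.7222 - 14.3333 = 169.3889°C.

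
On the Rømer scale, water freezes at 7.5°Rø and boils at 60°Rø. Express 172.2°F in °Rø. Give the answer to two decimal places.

First in Celsius: (172.2 - 32) × 5/9 = 77.8889°C.
Linearly onto the Rømer scale: 7.5 + (77.8889 / 100) × (60 - 7.5) = 48.39°Rø.

48.39°Rø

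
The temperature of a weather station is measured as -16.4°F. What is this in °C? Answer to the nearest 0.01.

-26.89°C

In Celsius: (-16.4 - 32) × 5/9 = -26.8889°C.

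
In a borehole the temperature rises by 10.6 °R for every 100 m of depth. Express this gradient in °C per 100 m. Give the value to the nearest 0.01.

The quantity depends on a temperature interval, so only the ratio of degree sizes applies; the offset between the scales is irrelevant.
A change of 1°R is a change of 5/9°C, so 10.6 × 5/9 = 5.89.

5.89 °C/100 m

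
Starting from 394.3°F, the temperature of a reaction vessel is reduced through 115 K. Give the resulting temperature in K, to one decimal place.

Initial temperature in Celsius: (394.3 - 32) × 5/9 = 201.2778°C.
The 115 K change is an interval; Kelvin and Celsius degrees are the same size, so ΔC = -115°C.
Final Celsius temperature: 201.2778 - 115.0000 = 86.2778°C.
In kelvin: 86.2778 + 273.15 = 359.4 K.

359.4 K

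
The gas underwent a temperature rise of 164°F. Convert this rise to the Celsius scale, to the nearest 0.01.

91.11°C

Only the scale ratio 5/9 matters for a change in temperature.
164 × 5/9 = 91.11.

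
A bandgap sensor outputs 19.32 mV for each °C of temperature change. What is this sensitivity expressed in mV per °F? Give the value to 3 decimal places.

The quantity depends on a temperature interval, so only the ratio of degree sizes applies; the offset between the scales is irrelevant.
A change of 1°F is a change of 5/9°C, so per °F the value is 19.32 × 5/9 = 10.733.

10.733 mV per °F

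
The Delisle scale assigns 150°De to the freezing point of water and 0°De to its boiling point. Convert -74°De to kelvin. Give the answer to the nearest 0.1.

Linear interpolation between the fixed points: C = (-74 - 150) × 100 / (0 - 150) = 149.3333°C.
Then 149.3333 + 273.15 = 422.5 K.

422.5 K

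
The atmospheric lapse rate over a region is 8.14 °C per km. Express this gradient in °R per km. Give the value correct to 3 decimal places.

14.652 °R/km

Since only a temperature interval is involved, the additive offset between the scales drops out.
A change of 1°C is a change of 1.8°R, so 8.14 × 1.8 = 14.652.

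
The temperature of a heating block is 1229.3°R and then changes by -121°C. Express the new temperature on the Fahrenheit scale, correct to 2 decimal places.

551.83°F

Initial temperature in Celsius: (1229.3 - 491.67) × 5/9 = 409.7944°C.
Final Celsius temperature: 409.7944 - 121.0000 = 288.7944°C.
In Fahrenheit: 288.7944 × 1.8 + 32 = 551.83°F.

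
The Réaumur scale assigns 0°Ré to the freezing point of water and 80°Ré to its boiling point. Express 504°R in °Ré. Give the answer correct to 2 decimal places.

5.48°Ré

First in Celsius: (504 - 491.67) × 5/9 = 6.8500°C.
Linearly onto the Réaumur scale: 0 + (6.8500 / 100) × (80 - 0) = 5.48°Ré.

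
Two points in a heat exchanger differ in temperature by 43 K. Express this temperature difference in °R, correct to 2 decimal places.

For a temperature interval the offset drops out; only the factor 1.8 applies.
43 × 1.8 = 77.40.

77.40°R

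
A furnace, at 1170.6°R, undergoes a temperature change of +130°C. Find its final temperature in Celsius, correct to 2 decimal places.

507.18°C

Initial temperature in Celsius: (1170.6 - 491.67) × 5/9 = 377.1833°C.
Final Celsius temperature: 377.1833 + 130.0000 = 507.1833°C.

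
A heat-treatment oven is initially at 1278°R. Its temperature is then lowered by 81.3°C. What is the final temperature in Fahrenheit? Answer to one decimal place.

672.0°F

Initial temperature in Celsius: (1278 - 491.67) × 5/9 = 436.8500°C.
Final Celsius temperature: 436.8500 - 81.3000 = 355.5500°C.
In Fahrenheit: 355.5500 × 1.8 + 32 = 672.0°F.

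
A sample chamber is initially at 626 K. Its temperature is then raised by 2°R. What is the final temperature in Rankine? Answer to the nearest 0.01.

Initial temperature in Celsius: 626 - 273.15 = 352.8500°C.
The 2°R change is an interval, so only the factor 5/9 applies: +2 × 5/9 = +1.1111°C.
Final Celsius temperature: 352.8500 + 1.1111 = 353.9611°C.
In Rankine: 353.9611 × 1.8 + 491.67 = 1128.80°R.

1128.80°R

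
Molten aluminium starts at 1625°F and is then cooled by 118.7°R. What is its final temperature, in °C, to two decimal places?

819.06°C

Initial temperature in Celsius: (1625 - 32) × 5/9 = 885.0000°C.
The 118.7°R change is an interval, so only the factor 5/9 applies: -118.7 × 5/9 = -65.9444°C.
Final Celsius temperature: 885.0000 - 65.9444 = 819.0556°C.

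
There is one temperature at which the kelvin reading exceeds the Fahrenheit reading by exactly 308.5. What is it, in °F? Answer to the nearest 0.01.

-119.54°F

Let F be the Fahrenheit reading. The kelvin reading is K = 5/9·F + 255.372.
Require K - F = 308.5: (-4/9)·F + 255.372 = 308.5.
F = (308.5 - 255.372) / (-4/9) = -119.54.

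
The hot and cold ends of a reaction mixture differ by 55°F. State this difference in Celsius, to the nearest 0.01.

30.56°C

An interval of 1°F corresponds to 5/9°C.
55 × 5/9 = 30.56.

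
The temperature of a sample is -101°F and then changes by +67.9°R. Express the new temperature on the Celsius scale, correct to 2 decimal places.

-36.17°C

Initial temperature in Celsius: (-101 - 32) × 5/9 = -73.8889°C.
The 67.9°R change is an interval, so only the factor 5/9 applies: +67.9 × 5/9 = +37.7222°C.
Final Celsius temperature: -73.8889 + 37.7222 = -36.1667°C.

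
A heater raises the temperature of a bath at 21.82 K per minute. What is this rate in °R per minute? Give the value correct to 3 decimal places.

39.276 °R/minute

Since only a temperature interval is involved, the additive offset between the scales drops out.
A change of 1 K is a change of 1.8°R, so 21.82 × 1.8 = 39.276.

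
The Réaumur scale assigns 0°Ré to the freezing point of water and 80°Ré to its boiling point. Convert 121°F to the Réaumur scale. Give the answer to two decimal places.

First in Celsius: (121 - 32) × 5/9 = 49.4444°C.
Linearly onto the Réaumur scale: 0 + (49.4444 / 100) × (80 - 0) = 39.56°Ré.

39.56°Ré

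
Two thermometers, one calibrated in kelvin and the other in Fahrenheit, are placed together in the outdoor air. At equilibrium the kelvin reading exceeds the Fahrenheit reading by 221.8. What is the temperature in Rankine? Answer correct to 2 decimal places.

535.21°R

Let x be the kelvin reading; then the Fahrenheit reading is 1.8·x - 459.67.
(1.8·x - 459.67) - x = -221.8  ⇒  (0.8)·x = 237.87  ⇒  x = 297.3375 K.
In Celsius: 297.3375 - 273.15 = 24.1875°C.
In Rankine: 24.1875 × 1.8 + 491.67 = 535.21°R.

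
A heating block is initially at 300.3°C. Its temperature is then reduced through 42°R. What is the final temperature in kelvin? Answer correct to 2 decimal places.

The 42°R change is an interval, so only the factor 5/9 applies: -42 × 5/9 = -23.3333°C.
Final Celsius temperature: 300.3000 - 23.3333 = 276.9667°C.
In kelvin: 276.9667 + 273.15 = 550.12 K.

550.12 K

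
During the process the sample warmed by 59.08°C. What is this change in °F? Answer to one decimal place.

An interval of 1°C corresponds to 1.8°F.
59.08 × 1.8 = 106.3.

106.3°F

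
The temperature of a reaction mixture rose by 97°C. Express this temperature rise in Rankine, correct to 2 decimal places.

An interval of 1°C corresponds to 1.8°R.
97 × 1.8 = 174.60.

174.60°R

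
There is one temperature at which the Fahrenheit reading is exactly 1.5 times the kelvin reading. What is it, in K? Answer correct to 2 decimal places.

Let K be the kelvin reading. The Fahrenheit reading is F = 1.8·K - 459.67.
Require F = 1.5·K: 1.8·K - 459.67 = 1.5·K.
(0.3)·K = 459.67  ⇒  K = 1532.23.

1532.23 K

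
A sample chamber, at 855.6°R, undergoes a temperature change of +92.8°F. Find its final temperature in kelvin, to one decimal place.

Initial temperature in Celsius: (855.6 - 491.67) × 5/9 = 202.1833°C.
The 92.8°F change is an interval, so only the factor 5/9 applies: +92.8 × 5/9 = +51.5556°C.
Final Celsius temperature: 202.1833 + 51.5556 = 253.7389°C.
In kelvin: 253.7389 + 273.15 = 526.9 K.

526.9 K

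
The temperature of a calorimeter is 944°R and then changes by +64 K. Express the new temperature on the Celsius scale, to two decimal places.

315.29°C

Initial temperature in Celsius: (944 - 491.67) × 5/9 = 251.2944°C.
The 64 K change is an interval; Kelvin and Celsius degrees are the same size, so ΔC = +64°C.
Final Celsius temperature: 251.2944 + 64.0000 = 315.2944°C.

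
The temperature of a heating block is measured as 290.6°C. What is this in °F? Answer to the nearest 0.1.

In Fahrenheit: 290.6000 × 1.8 + 32 = 555.1°F.

555.1°F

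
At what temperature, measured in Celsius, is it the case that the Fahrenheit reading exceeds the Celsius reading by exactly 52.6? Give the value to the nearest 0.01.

Let C be the Celsius reading. The Fahrenheit reading is F = 1.8·C + 32.
Require F - C = 52.6: (0.8)·C + 32 = 52.6.
C = (52.6 - 32) / (0.8) = 25.75.

25.75°C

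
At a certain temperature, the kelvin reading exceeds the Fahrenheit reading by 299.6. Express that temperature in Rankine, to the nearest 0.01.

Let x be the Fahrenheit reading; then the kelvin reading is 5/9·x + 255.372.
(5/9·x + 255.372) - x = 299.6  ⇒  (-4/9)·x = 44.2278  ⇒  x = -99.5125°F.
In Celsius: (-99.5125 - 32) × 5/9 = -73.0625°C.
In Rankine: -73.0625 × 1.8 + 491.67 = 360.16°R.

360.16°R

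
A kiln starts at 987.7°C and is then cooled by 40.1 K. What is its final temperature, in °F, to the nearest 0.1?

1737.7°F

The 40.1 K change is an interval; Kelvin and Celsius degrees are the same size, so ΔC = -40.1°C.
Final Celsius temperature: 987.7000 - 40.1000 = 947.6000°C.
In Fahrenheit: 947.6000 × 1.8 + 32 = 1737.7°F.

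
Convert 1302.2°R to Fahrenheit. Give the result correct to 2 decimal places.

In Celsius: (1302.2 - 491.67) × 5/9 = 450.2944°C.
In Fahrenheit: 450.2944 × 1.8 + 32 = 842.53°F.

842.53°F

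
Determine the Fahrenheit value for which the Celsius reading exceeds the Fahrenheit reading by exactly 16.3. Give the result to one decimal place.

-76.7°F

Let F be the Fahrenheit reading. The Celsius reading is C = 5/9·F - 17.7778.
Require C - F = 16.3: (-4/9)·F - 17.7778 = 16.3.
F = (16.3 + 17.7778) / (-4/9) = -76.7.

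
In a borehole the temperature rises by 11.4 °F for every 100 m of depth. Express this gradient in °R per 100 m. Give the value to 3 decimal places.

11.400 °R/100 m

Since only a temperature interval is involved, the additive offset between the scales drops out.
A change of 1°F is a change of 1°R, so 11.4 × 1 = 11.400.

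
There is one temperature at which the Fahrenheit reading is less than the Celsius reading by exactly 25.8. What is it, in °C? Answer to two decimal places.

Let C be the Celsius reading. The Fahrenheit reading is F = 1.8·C + 32.
Require F - C = -25.8: (0.8)·C + 32 = -25.8.
C = (-25.8 - 32) / (0.8) = -72.25.

-72.25°C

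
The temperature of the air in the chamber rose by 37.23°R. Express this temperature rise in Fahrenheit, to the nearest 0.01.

37.23°F

Rankine and Fahrenheit degrees are the same size, so the interval is unchanged: 37.23.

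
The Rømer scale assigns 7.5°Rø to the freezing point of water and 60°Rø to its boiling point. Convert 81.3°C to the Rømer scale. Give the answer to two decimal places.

Linearly onto the Rømer scale: 7.5 + (81.3000 / 100) × (60 - 7.5) = 50.18°Rø.

50.18°Rø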